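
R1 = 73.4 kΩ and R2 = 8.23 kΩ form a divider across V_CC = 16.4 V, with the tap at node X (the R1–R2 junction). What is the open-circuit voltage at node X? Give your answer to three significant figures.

Open-circuit (no load on X): V_th = V_CC · R2/(R1 + R2) = 16.4 × 8.23/(73.40 + 8.23) = 1.653 V.

V_th ≈ 1.65 V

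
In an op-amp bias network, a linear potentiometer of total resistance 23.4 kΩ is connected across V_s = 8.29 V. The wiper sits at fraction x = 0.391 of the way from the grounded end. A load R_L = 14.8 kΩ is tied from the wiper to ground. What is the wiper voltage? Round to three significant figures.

V_out ≈ 2.35 V

The pot divides into 14.25 kΩ above the wiper and 9.149 kΩ below.
R_L loads the lower segment: effective lower R = 5.654 kΩ.
Loaded-divider output: V_out = 8.29 × 0.2841 = 2.355 V.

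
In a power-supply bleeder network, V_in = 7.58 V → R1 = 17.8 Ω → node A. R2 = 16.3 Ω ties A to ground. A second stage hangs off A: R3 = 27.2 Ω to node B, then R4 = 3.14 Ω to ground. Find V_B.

Node A sees R2 in parallel with the series input of stage 2, R3 + R4 = 30.34 Ω.
Effective lower resistance at A: R2 ‖ 30.34 = 10.60 Ω.
First divider: V_A = V_in · 10.60/(17.8 + 10.60) = 2.830 V.
Stage 2 is unloaded, so V_B = V_A · R4/(R3+R4) = 2.830 × 3.14/30.34 = 0.2929 V.

V_B ≈ 0.293 V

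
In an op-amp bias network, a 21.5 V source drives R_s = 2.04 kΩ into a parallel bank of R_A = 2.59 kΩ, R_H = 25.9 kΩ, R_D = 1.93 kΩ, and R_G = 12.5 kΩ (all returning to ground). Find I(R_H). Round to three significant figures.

I ≈ 0.269 mA

Parallel bank: R_p = 1/(1/2.59 + 1/25.9 + 1/1.93 + 1/12.5) = 0.9777 kΩ.
V_A = 21.5 × 0.9777/3.018 = 6.966 V.
I(R_H) = V_A / R_H = 6.966/25.9 = 0.2689 mA.
(Equivalently: I_total = 7.125 mA, then current-divider fraction G_k/ΣG = 0.03775.)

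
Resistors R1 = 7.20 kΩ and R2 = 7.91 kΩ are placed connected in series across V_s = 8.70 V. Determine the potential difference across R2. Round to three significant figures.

V ≈ 4.55 V

Series total: ΣR = 7.20 + 7.91 = 15.11 kΩ.
Voltage divider: V = V_s · (7.910 / 15.11) = 8.70 × 0.5235 = 4.554 V.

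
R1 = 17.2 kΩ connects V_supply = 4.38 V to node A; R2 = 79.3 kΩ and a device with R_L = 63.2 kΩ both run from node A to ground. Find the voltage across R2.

V_out ≈ 2.94 V

R2 ‖ R_L = (79.3 × 63.2)/(79.3 + 63.2) = 35.17 kΩ.
Voltage divider with the loaded lower leg: V_out = 4.38 × 35.17/(17.2 + 35.17) = 4.38 × 0.6716 = 2.941 V.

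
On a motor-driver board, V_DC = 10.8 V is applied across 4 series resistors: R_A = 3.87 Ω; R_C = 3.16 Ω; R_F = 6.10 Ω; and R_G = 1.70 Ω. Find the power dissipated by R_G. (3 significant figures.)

Series current I = V_DC/ΣR = 10.8/14.83 = 0.7283 A.
V(R_G) = I·R = 1.238 V; P = V·I = 1.238 × 0.7283 = 0.9016 W.

P ≈ 0.902 W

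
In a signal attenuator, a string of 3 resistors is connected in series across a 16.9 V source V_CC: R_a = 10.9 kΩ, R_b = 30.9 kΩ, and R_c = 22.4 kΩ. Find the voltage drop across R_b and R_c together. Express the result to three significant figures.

ΣR = 10.9 + 30.9 + 22.4 = 64.20 kΩ.
R_{R_b..R_c} = 30.9 + 22.4 = 53.30 kΩ.
By the voltage-divider rule, V = 16.9 × 53.30/64.20 = 14.03 V.

V ≈ 14.0 V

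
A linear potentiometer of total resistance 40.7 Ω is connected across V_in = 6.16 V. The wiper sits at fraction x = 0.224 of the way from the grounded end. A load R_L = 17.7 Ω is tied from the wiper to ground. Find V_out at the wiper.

The pot divides into 31.58 Ω above the wiper and 9.117 Ω below.
(x·R_p) ‖ R_L = 6.017 Ω.
Loaded-divider output: V_out = 6.16 × 0.1600 = 0.9858 V.
(Unloaded: V_out = x·V_in = 1.38 V.)

V_out ≈ 0.986 V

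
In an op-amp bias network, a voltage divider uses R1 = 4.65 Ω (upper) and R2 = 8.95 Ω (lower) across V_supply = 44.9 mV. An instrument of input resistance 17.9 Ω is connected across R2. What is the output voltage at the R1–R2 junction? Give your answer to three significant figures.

First combine the lower leg with the load: R2 ‖ R_L = 5.967 Ω.
Then V_out = V_supply · R2'/(R1 + R2') = 44.9 × 5.967/10.62 = 25.23 mV.

V_out ≈ 25.2 mV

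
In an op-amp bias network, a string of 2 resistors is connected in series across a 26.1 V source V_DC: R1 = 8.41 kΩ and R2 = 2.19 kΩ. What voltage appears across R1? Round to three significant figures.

Total series resistance ΣR = 8.41 + 2.19 = 10.60 kΩ.
Voltage divider: V = V_DC · (8.410 / 10.60) = 26.1 × 0.7934 = 20.71 V.

V ≈ 20.7 V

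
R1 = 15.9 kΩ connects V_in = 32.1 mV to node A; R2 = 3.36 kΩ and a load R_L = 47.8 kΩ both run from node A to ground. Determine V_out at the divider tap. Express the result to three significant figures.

The load sits in parallel with R2, giving an effective lower resistance R2' = R2·R_L/(R2+R_L) = 3.139 kΩ.
Then V_out = V_in · R2'/(R1 + R2') = 32.1 × 3.139/19.04 = 5.293 mV.

V_out ≈ 5.29 mV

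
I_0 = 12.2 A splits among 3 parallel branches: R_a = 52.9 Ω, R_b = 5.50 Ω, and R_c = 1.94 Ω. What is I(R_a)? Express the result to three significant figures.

I ≈ 0.322 A

Conductances: ΣG = 1/52.9 + 1/5.50 + 1/1.94 = 0.7162 (1/Ω).
By the current-divider rule, I = I_0 · G_k/ΣG = 12.2 × 0.02639 = 0.3220 A.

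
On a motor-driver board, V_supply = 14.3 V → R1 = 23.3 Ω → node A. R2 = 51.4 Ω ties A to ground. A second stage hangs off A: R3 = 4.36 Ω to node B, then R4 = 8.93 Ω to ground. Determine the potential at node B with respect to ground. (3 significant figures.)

Node A sees R2 in parallel with the series input of stage 2, R3 + R4 = 13.29 Ω.
Effective lower resistance at A: R2 ‖ 13.29 = 10.56 Ω.
First divider: V_A = V_supply · 10.56/(23.3 + 10.56) = 4.460 V.
V_B = V_A × 0.6719 = 2.997 V.

V_B ≈ 3.00 V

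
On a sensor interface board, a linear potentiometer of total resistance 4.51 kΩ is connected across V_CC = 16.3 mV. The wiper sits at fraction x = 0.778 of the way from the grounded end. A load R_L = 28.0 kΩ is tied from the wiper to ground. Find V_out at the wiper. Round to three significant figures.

V_out ≈ 12.3 mV

The pot divides into 1.001 kΩ above the wiper and 3.509 kΩ below.
R_L loads the lower segment: effective lower R = 3.118 kΩ.
Loaded-divider output: V_out = 16.3 × 0.7569 = 12.34 mV.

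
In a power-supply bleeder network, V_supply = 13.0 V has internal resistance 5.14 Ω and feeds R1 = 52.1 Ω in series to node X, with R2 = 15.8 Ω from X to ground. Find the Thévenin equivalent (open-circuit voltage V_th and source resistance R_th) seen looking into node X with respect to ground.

V_th ≈ 2.81 V, R_th ≈ 12.4 Ω

R1' = 5.14 + 52.1 = 57.24 Ω (source resistance + R1).
V_th is the unloaded tap voltage: V_supply · R2/(R1'+R2) = 13.0 × 0.2163 = 2.812 V.
Zeroing V_supply shorts the top of R1' to ground, so R_th = R1' ‖ R2 = 12.38 Ω.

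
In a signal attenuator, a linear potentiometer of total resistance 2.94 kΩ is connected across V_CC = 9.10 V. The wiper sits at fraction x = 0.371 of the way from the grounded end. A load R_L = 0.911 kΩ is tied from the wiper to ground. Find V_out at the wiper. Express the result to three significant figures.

Lower segment x·R_p = 1.091 kΩ; upper segment (1−x)·R_p = 1.849 kΩ.
R_L loads the lower segment: effective lower R = 0.4964 kΩ.
V_out = 9.10 × 0.4964/(1.849 + 0.4964) = 1.926 V.

V_out ≈ 1.93 V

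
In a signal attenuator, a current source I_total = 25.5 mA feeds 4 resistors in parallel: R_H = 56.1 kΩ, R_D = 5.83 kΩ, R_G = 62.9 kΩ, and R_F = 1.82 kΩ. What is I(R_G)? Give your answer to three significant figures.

Total conductance ΣG = 1/56.1 + 1/5.83 + 1/62.9 + 1/1.82 = 0.7547 (units of 1/kΩ).
By the current-divider rule, I = I_total · G_k/ΣG = 25.5 × 0.02107 = 0.5372 mA.

I ≈ 0.537 mA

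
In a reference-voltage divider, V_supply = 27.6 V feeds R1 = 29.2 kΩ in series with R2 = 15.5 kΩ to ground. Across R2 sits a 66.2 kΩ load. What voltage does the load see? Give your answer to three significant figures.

First combine the lower leg with the load: R2 ‖ R_L = 12.56 kΩ.
Then V_out = V_supply · R2'/(R1 + R2') = 27.6 × 12.56/41.76 = 8.301 V.
(Unloaded it would be 9.57 V; the load pulls it down.)

V_out ≈ 8.30 V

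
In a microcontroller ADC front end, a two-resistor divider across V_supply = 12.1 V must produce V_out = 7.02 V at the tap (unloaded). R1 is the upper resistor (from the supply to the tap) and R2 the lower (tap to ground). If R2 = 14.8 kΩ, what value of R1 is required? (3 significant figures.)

V_out/V_supply = R2/(R1+R2) = 0.5802.
R1 = R2·(1/k − 1) = 14.8 × 0.7236 = 10.71 kΩ.

R1 ≈ 10.7 kΩ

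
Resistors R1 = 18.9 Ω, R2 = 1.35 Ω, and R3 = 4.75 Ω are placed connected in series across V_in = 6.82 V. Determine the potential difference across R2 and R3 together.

V ≈ 1.66 V

ΣR = 18.9 + 1.35 + 4.75 = 25.00 Ω.
R_{R2..R3} = 1.35 + 4.75 = 6.100 Ω.
Voltage divider: V = V_in · (6.100 / 25.00) = 6.82 × 0.2440 = 1.664 V.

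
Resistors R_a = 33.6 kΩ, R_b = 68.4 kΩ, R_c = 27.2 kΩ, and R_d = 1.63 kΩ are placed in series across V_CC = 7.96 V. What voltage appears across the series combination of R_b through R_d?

Series total: ΣR = 33.6 + 68.4 + 27.2 + 1.63 = 130.8 kΩ.
R_{R_b..R_d} = 68.4 + 27.2 + 1.63 = 97.23 kΩ.
By the voltage-divider rule, V = 7.96 × 97.23/130.8 = 5.916 V.

V ≈ 5.92 V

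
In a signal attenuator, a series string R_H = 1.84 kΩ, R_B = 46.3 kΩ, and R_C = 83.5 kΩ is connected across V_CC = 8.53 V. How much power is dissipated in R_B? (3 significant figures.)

Series current I = V_CC/ΣR = 8.53/131.6 = 0.06480 mA.
V(R_B) = I·R = 3.000 V; P = V·I = 3.000 × 0.06480 = 0.1944 mW.

P ≈ 0.194 mW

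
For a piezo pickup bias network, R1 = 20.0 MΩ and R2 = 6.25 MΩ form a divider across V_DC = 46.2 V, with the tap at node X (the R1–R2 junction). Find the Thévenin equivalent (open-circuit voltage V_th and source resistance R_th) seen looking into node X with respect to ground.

V_th ≈ 11.0 V, R_th ≈ 4.76 MΩ

V_th is the unloaded tap voltage: V_DC · R2/(R1+R2) = 46.2 × 0.2381 = 11.00 V.
Looking into X with the source shorted: R_th = R1·R2/(R1+R2) = 20.00 × 6.25/26.25 = 4.762 MΩ.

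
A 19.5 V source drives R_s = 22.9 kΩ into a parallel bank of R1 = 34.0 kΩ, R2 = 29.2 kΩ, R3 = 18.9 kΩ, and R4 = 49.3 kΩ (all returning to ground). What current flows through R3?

I ≈ 0.250 mA

Parallel bank: R_p = 1/(1/34.0 + 1/29.2 + 1/18.9 + 1/49.3) = 7.307 kΩ.
V_A = 19.5 × 7.307/30.21 = 4.717 V.
I(R3) = V_A / R3 = 4.717/18.9 = 0.2496 mA.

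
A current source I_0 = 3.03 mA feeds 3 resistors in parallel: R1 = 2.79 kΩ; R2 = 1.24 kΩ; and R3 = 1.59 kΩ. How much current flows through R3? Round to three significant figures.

Total conductance ΣG = 1/2.79 + 1/1.24 + 1/1.59 = 1.794 (units of 1/kΩ).
Current divider: I(R3) = I_0 · G_k/ΣG = 3.03 × (0.6289/1.794) = 3.03 × 0.3506 = 1.062 mA.

I ≈ 1.06 mA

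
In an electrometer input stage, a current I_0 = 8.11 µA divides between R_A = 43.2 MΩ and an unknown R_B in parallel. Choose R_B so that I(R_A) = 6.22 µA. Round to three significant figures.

R_B ≈ 142 MΩ

The fraction through R_A equals R_B/(R_A+R_B).
With f = 0.7670, R_B = R_A · f/(1−f) = 43.2 × 3.291 = 142.2 MΩ.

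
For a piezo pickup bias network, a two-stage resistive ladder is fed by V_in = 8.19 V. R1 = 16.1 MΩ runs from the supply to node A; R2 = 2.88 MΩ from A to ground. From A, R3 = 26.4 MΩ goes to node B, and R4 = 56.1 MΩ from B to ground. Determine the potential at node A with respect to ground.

Node A sees R2 in parallel with the series input of stage 2, R3 + R4 = 82.50 MΩ.
Effective lower resistance at A: R2 ‖ 82.50 = 2.783 MΩ.
V_A = 8.19 × 2.783/(16.1 + 2.783) = 1.207 V.

V_A ≈ 1.21 V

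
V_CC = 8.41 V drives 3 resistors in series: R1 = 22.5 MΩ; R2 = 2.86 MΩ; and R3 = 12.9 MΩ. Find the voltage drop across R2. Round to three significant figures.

Total series resistance ΣR = 22.5 + 2.86 + 12.9 = 38.26 MΩ.
V = V_CC · R/ΣR = 8.41 × 0.07475 = 0.6287 V.

V ≈ 0.629 V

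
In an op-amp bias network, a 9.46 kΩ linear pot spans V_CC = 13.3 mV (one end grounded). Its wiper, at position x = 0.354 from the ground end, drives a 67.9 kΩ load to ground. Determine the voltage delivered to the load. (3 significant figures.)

Lower segment x·R_p = 3.349 kΩ; upper segment (1−x)·R_p = 6.111 kΩ.
(x·R_p) ‖ R_L = 3.191 kΩ.
Then V_out = V_CC · 3.191/(6.111 + 3.191) = 4.563 mV.

V_out ≈ 4.56 mV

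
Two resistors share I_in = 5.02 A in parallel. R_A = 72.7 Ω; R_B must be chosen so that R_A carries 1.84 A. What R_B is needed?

Two-branch current divider: I_A = I_in · R_B/(R_A + R_B).
1.84/5.02 = R_B/(R_A + R_B) → R_B = R_A · (0.3665)/(1 − 0.3665) = 72.7 × 0.5786 = 42.07 Ω.

R_B ≈ 42.1 Ω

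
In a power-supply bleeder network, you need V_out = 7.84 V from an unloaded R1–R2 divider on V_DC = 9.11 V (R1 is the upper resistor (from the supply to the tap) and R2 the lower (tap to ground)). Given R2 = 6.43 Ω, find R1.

V_out/V_DC = R2/(R1+R2) = 0.8606.
R1 = R2·(1/k − 1) = 6.43 × 0.1620 = 1.042 Ω.

R1 ≈ 1.04 Ω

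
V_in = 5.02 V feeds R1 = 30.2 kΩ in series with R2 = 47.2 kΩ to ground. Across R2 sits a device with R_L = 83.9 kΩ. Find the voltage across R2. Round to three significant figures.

V_out ≈ 2.51 V

R2 ‖ R_L = (47.2 × 83.9)/(47.2 + 83.9) = 30.21 kΩ.
Voltage divider with the loaded lower leg: V_out = 5.02 × 30.21/(30.2 + 30.21) = 5.02 × 0.5001 = 2.510 V.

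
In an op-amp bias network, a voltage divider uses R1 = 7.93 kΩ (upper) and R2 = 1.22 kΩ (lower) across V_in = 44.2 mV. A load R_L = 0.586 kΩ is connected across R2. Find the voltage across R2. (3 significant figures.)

V_out ≈ 2.10 mV

First combine the lower leg with the load: R2 ‖ R_L = 0.3959 kΩ.
Then V_out = V_in · R2'/(R1 + R2') = 44.2 × 0.3959/8.326 = 2.102 mV.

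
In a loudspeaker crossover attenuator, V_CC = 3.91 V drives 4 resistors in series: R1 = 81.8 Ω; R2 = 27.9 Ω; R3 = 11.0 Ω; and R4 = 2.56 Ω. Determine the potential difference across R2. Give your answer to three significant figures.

Series total: ΣR = 81.8 + 27.9 + 11.0 + 2.56 = 123.3 Ω.
V = V_CC · R/ΣR = 3.91 × 0.2264 = 0.8850 V.

V ≈ 0.885 V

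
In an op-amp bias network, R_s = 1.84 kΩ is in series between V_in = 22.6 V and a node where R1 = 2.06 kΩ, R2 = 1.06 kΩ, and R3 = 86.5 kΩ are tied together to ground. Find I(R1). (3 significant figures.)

I ≈ 3.01 mA

Parallel bank: R_p = 1/(1/2.06 + 1/1.06 + 1/86.5) = 0.6943 kΩ.
V_A by voltage divider: V_A = 22.6 × 0.6943/(1.84 + 0.6943) = 6.191 V.
I(R1) = V_A / R1 = 6.191/2.06 = 3.005 mA.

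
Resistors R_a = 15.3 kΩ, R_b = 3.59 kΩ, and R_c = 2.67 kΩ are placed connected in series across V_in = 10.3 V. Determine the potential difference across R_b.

ΣR = 15.3 + 3.59 + 2.67 = 21.56 kΩ.
By the voltage-divider rule, V = 10.3 × 3.590/21.56 = 1.715 V.

V ≈ 1.72 V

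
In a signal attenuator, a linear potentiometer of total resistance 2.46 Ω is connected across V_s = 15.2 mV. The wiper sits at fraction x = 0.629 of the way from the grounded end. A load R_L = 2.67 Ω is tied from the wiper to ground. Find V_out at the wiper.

The pot divides into 0.9127 Ω above the wiper and 1.547 Ω below.
R_L loads the lower segment: effective lower R = 0.9796 Ω.
V_out = 15.2 × 0.9796/(0.9127 + 0.9796) = 7.869 mV.

V_out ≈ 7.87 mV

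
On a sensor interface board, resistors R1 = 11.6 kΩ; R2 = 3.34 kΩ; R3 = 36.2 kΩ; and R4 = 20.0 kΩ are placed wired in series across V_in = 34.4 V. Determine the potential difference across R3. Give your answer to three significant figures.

Series total: ΣR = 11.6 + 3.34 + 36.2 + 20.0 = 71.14 kΩ.
V = V_in · R/ΣR = 34.4 × 0.5089 = 17.50 V.

V ≈ 17.5 V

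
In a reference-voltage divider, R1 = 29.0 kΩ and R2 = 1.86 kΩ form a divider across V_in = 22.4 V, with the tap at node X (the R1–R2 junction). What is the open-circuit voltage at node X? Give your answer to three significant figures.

Open-circuit (no load on X): V_th = V_in · R2/(R1 + R2) = 22.4 × 1.86/(29.00 + 1.86) = 1.350 V.

V_th ≈ 1.35 V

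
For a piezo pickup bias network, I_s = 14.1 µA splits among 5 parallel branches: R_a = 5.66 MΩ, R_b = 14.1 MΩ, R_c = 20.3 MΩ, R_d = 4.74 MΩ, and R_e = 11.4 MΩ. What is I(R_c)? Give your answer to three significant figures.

I ≈ 1.17 µA

ΣG = 1/5.66 + 1/14.1 + 1/20.3 + 1/4.74 + 1/11.4 = 0.5956.
By the current-divider rule, I = I_s · G_k/ΣG = 14.1 × 0.08272 = 1.166 µA.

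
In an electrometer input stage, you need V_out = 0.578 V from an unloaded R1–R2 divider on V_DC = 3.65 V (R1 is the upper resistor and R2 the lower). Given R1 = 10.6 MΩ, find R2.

Required fraction k = V_out/V_DC = 0.1584.
So R2 = R1 · V_out/(V_DC − V_out) = 10.6 × 0.578/(3.65 − 0.578) = 10.6 × 0.1882 = 1.994 MΩ.

R2 ≈ 1.99 MΩ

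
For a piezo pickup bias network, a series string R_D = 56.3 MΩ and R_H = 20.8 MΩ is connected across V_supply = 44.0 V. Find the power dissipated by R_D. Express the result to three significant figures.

P ≈ 18.3 µW

The common current is I = 44.0/77.10 = 0.5707 µA.
P(R_D) = I²·R_D = (0.5707)² × 56.3 = 18.34 µW.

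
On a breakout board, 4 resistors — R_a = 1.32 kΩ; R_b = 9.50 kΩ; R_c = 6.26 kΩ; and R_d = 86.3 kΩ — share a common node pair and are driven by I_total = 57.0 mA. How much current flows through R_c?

Conductances: ΣG = 1/1.32 + 1/9.50 + 1/6.26 + 1/86.3 = 1.034 (1/kΩ).
R_c takes the fraction G_k/ΣG = 0.1597/1.034 = 0.1545, so I = 57.0 × 0.1545 = 8.805 mA.

I ≈ 8.80 mA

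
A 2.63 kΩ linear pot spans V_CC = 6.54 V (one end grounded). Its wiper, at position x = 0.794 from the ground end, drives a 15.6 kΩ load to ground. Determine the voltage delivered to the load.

V_out ≈ 5.05 V

Split the track: R_lower = x·R_p = 2.088 kΩ, R_upper = (1−x)·R_p = 0.5418 kΩ.
Lower segment in parallel with the load: 2.088 ‖ 15.6 = 1.842 kΩ.
Loaded-divider output: V_out = 6.54 × 0.7727 = 5.053 V.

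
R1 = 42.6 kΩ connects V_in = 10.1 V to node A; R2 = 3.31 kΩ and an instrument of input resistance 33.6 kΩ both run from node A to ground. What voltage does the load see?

First combine the lower leg with the load: R2 ‖ R_L = 3.013 kΩ.
Now apply the divider: V_out = 10.1 × 0.06606 = 0.6672 V.

V_out ≈ 0.667 V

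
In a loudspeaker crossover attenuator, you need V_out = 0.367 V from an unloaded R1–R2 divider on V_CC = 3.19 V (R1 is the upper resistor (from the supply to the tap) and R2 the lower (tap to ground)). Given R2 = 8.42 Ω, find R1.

Required fraction k = V_out/V_CC = 0.1150.
Rearranging, R1 = R2·(1−k)/k = 8.42 × 7.692 = 64.77 Ω.

R1 ≈ 64.8 Ω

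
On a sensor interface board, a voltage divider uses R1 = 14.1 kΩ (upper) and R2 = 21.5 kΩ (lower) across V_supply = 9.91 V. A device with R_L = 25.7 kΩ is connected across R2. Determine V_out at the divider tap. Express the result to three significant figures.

V_out ≈ 4.50 V

The load sits in parallel with R2, giving an effective lower resistance R2' = R2·R_L/(R2+R_L) = 11.71 kΩ.
Then V_out = V_supply · R2'/(R1 + R2') = 9.91 × 11.71/25.81 = 4.495 V.
(Unloaded it would be 5.98 V; the load pulls it down.)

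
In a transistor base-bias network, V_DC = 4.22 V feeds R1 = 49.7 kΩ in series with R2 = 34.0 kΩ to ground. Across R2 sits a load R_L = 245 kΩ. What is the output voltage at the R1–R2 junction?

V_out ≈ 1.58 V

R2 ‖ R_L = (34.0 × 245)/(34.0 + 245) = 29.86 kΩ.
Then V_out = V_DC · R2'/(R1 + R2') = 4.22 × 29.86/79.56 = 1.584 V.
(Unloaded it would be 1.71 V; the load pulls it down.)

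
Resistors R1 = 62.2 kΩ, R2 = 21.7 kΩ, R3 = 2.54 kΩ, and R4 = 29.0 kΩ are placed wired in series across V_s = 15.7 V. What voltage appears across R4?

V ≈ 3.94 V

ΣR = 62.2 + 21.7 + 2.54 + 29.0 = 115.4 kΩ.
By the voltage-divider rule, V = 15.7 × 29.00/115.4 = 3.944 V.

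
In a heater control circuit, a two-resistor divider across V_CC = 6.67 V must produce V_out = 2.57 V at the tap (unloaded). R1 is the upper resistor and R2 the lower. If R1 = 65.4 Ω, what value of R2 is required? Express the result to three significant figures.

R2 ≈ 41.0 Ω

Required fraction k = V_out/V_CC = 0.3853.
R2 = R1 · 0.3853/(1 − 0.3853) = 40.99 Ω.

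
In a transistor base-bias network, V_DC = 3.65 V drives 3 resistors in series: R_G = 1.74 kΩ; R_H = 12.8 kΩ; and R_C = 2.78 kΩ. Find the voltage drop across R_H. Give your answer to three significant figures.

V ≈ 2.70 V

Series total: ΣR = 1.74 + 12.8 + 2.78 = 17.32 kΩ.
Voltage divider: V = V_DC · (12.80 / 17.32) = 3.65 × 0.7390 = 2.697 V.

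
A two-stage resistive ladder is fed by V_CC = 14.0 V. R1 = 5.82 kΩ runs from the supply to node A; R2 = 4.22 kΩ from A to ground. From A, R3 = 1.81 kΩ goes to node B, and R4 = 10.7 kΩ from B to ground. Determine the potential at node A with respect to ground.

Looking into the second stage from A: R3 + R4 = 12.51 kΩ appears in parallel with R2.
R2 ‖ (R3+R4) = 3.156 kΩ.
So V_A = 14.0 × 0.3516 = 4.922 V.

V_A ≈ 4.92 V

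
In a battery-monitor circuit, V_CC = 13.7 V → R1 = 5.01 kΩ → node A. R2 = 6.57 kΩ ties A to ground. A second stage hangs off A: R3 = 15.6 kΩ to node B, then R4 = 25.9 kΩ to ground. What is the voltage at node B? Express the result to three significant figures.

V_B ≈ 4.54 V

Node A sees R2 in parallel with the series input of stage 2, R3 + R4 = 41.50 kΩ.
Effective lower resistance at A: R2 ‖ 41.50 = 5.672 kΩ.
V_A = 13.7 × 5.672/(5.01 + 5.672) = 7.275 V.
Then the unloaded second divider: V_B = V_A × R4/(R3+R4) = 7.275 × 0.6241 = 4.540 V.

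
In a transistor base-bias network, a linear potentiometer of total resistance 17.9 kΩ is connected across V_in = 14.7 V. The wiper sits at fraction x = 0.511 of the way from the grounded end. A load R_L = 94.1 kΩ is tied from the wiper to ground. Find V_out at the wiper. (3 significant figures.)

V_out ≈ 7.17 V

Split the track: R_lower = x·R_p = 9.147 kΩ, R_upper = (1−x)·R_p = 8.753 kΩ.
Lower segment in parallel with the load: 9.147 ‖ 94.1 = 8.337 kΩ.
Loaded-divider output: V_out = 14.7 × 0.4878 = 7.171 V.
(Unloaded: V_out = x·V_in = 7.51 V.)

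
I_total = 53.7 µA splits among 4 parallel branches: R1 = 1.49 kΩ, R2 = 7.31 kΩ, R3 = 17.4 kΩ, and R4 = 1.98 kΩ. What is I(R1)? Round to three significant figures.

ΣG = 1/1.49 + 1/7.31 + 1/17.4 + 1/1.98 = 1.370.
By the current-divider rule, I = I_total · G_k/ΣG = 53.7 × 0.4897 = 26.30 µA.

I ≈ 26.3 µA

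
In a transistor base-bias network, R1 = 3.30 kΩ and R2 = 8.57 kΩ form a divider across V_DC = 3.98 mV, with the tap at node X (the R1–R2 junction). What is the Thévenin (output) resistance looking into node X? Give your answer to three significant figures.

R_th ≈ 2.38 kΩ

With V_DC suppressed (replaced by a short), R_th = R1 ‖ R2 = (3.300 × 8.57)/(3.300 + 8.57) = 2.383 kΩ.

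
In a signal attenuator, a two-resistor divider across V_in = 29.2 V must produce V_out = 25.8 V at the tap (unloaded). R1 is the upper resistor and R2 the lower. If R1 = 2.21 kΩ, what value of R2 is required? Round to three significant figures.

V_out/V_in = R2/(R1+R2) = 0.8836.
Rearranging, R2 = R1·k/(1−k) = 2.21 × 7.588 = 16.77 kΩ.

R2 ≈ 16.8 kΩ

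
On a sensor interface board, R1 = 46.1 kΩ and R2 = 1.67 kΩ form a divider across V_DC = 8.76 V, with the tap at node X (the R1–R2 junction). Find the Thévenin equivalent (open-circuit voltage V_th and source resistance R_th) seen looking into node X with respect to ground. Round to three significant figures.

With X open, the divider is unloaded: V_th = 8.76 × 1.67/47.77 = 0.3062 V.
Looking into X with the source shorted: R_th = R1·R2/(R1+R2) = 46.10 × 1.67/47.77 = 1.612 kΩ.

V_th ≈ 0.306 V, R_th ≈ 1.61 kΩ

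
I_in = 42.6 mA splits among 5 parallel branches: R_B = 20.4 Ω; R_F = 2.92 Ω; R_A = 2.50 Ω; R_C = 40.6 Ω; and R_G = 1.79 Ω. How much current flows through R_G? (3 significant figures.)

Total conductance ΣG = 1/20.4 + 1/2.92 + 1/2.50 + 1/40.6 + 1/1.79 = 1.375 (units of 1/Ω).
R_G takes the fraction G_k/ΣG = 0.5587/1.375 = 0.4064, so I = 42.6 × 0.4064 = 17.31 mA.

I ≈ 17.3 mA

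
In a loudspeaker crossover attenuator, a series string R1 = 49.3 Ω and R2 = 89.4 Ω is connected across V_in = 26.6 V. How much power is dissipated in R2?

Series current I = V_in/ΣR = 26.6/138.7 = 0.1918 A.
V(R2) = I·R = 17.15 V; P = V·I = 17.15 × 0.1918 = 3.288 W.

P ≈ 3.29 W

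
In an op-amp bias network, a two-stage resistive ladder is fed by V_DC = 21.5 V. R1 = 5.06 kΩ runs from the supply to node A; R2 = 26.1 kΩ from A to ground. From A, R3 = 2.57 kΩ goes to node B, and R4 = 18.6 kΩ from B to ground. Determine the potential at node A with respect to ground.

Node A sees R2 in parallel with the series input of stage 2, R3 + R4 = 21.17 kΩ.
Effective lower resistance at A: R2 ‖ 21.17 = 11.69 kΩ.
So V_A = 21.5 × 0.6979 = 15.00 V.

V_A ≈ 15.0 V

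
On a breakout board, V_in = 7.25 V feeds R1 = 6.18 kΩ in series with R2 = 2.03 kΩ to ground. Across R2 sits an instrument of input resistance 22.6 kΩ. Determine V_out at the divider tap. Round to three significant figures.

First combine the lower leg with the load: R2 ‖ R_L = 1.863 kΩ.
Now apply the divider: V_out = 7.25 × 0.2316 = 1.679 V.
(Unloaded it would be 1.79 V; the load pulls it down.)

V_out ≈ 1.68 V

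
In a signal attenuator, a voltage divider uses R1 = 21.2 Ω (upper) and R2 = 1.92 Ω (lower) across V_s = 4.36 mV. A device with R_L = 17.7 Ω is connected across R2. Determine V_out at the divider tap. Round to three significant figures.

First combine the lower leg with the load: R2 ‖ R_L = 1.732 Ω.
Then V_out = V_s · R2'/(R1 + R2') = 4.36 × 1.732/22.93 = 0.3293 mV.

V_out ≈ 0.329 mV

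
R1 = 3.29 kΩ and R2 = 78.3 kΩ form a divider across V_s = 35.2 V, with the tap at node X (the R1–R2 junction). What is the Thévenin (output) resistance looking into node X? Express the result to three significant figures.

R_th ≈ 3.16 kΩ

With V_s suppressed (replaced by a short), R_th = R1 ‖ R2 = (3.290 × 78.3)/(3.290 + 78.3) = 3.157 kΩ.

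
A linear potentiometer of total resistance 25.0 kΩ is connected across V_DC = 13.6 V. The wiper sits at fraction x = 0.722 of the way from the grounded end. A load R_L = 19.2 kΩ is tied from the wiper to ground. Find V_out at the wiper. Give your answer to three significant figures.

V_out ≈ 7.78 V

The pot divides into 6.950 kΩ above the wiper and 18.05 kΩ below.
R_L loads the lower segment: effective lower R = 9.304 kΩ.
V_out = 13.6 × 9.304/(6.950 + 9.304) = 7.785 V.
(Unloaded: V_out = x·V_DC = 9.82 V.)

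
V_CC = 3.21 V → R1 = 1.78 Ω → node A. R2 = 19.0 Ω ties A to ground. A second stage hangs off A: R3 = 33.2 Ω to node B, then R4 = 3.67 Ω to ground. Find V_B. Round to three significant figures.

V_B ≈ 0.280 V

The second stage (R3 + R4 = 36.87 Ω) loads node A in parallel with R2.
Effective lower resistance at A: R2 ‖ 36.87 = 12.54 Ω.
So V_A = 3.21 × 0.8757 = 2.811 V.
Stage 2 is unloaded, so V_B = V_A · R4/(R3+R4) = 2.811 × 3.67/36.87 = 0.2798 V.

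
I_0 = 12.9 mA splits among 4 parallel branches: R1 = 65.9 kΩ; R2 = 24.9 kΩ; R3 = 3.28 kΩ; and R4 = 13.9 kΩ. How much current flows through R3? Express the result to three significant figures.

I ≈ 9.10 mA

Conductances: ΣG = 1/65.9 + 1/24.9 + 1/3.28 + 1/13.9 = 0.4322 (1/kΩ).
Current divider: I(R3) = I_0 · G_k/ΣG = 12.9 × (0.3049/0.4322) = 12.9 × 0.7055 = 9.101 mA.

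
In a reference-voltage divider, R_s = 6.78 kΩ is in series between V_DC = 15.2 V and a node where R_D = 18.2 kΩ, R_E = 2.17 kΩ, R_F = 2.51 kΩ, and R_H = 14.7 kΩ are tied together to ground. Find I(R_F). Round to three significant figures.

I ≈ 0.791 mA

Combine the parallel branches: R_p = (1/18.2 + 1/2.17 + 1/2.51 + 1/14.7)⁻¹ = 1.018 kΩ.
V_A by voltage divider: V_A = 15.2 × 1.018/(6.78 + 1.018) = 1.984 V.
Branch current I = V_A/R_F = 1.984/2.51 = 0.7906 mA.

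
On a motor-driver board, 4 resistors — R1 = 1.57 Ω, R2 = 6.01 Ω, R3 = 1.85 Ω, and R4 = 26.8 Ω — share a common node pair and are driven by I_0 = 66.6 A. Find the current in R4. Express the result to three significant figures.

I ≈ 1.80 A

Conductances: ΣG = 1/1.57 + 1/6.01 + 1/1.85 + 1/26.8 = 1.381 (1/Ω).
R4 takes the fraction G_k/ΣG = 0.03731/1.381 = 0.02702, so I = 66.6 × 0.02702 = 1.799 A.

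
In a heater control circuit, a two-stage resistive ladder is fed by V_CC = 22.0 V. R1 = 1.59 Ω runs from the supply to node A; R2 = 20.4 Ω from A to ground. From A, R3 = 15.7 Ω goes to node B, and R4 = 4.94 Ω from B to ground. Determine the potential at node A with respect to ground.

Node A sees R2 in parallel with the series input of stage 2, R3 + R4 = 20.64 Ω.
Effective lower resistance at A: R2 ‖ 20.64 = 10.26 Ω.
V_A = 22.0 × 10.26/(1.59 + 10.26) = 19.05 V.

V_A ≈ 19.0 V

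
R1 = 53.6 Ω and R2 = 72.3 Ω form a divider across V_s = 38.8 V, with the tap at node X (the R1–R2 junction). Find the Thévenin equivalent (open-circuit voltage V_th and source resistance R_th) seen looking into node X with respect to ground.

Open-circuit (no load on X): V_th = V_s · R2/(R1 + R2) = 38.8 × 72.3/(53.60 + 72.3) = 22.28 V.
With V_s suppressed (replaced by a short), R_th = R1 ‖ R2 = (53.60 × 72.3)/(53.60 + 72.3) = 30.78 Ω.

V_th ≈ 22.3 V, R_th ≈ 30.8 Ω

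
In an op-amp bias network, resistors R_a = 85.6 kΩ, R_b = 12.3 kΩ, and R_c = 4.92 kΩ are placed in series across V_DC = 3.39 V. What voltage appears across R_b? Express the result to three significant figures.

V ≈ 0.406 V

Total series resistance ΣR = 85.6 + 12.3 + 4.92 = 102.8 kΩ.
Voltage divider: V = V_DC · (12.30 / 102.8) = 3.39 × 0.1196 = 0.4055 V.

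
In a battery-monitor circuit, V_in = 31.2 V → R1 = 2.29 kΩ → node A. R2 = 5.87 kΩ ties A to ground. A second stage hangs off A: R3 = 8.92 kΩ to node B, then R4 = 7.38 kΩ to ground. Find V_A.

The second stage (R3 + R4 = 16.30 kΩ) loads node A in parallel with R2.
Effective lower resistance at A: R2 ‖ 16.30 = 4.316 kΩ.
V_A = 31.2 × 4.316/(2.29 + 4.316) = 20.38 V.

V_A ≈ 20.4 V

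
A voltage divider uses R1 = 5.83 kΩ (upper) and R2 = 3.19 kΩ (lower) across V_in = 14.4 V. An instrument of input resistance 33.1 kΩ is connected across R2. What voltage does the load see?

V_out ≈ 4.79 V

R2 ‖ R_L = (3.19 × 33.1)/(3.19 + 33.1) = 2.910 kΩ.
Now apply the divider: V_out = 14.4 × 0.3329 = 4.794 V.
(Unloaded it would be 5.09 V; the load pulls it down.)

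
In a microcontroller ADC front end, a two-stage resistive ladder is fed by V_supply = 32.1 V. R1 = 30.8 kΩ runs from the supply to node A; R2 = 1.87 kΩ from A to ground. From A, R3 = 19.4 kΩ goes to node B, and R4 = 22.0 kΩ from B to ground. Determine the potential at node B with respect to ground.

V_B ≈ 0.937 V

The second stage (R3 + R4 = 41.40 kΩ) loads node A in parallel with R2.
Effective lower resistance at A: R2 ‖ 41.40 = 1.789 kΩ.
V_A = 32.1 × 1.789/(30.8 + 1.789) = 1.762 V.
Then the unloaded second divider: V_B = V_A × R4/(R3+R4) = 1.762 × 0.5314 = 0.9365 V.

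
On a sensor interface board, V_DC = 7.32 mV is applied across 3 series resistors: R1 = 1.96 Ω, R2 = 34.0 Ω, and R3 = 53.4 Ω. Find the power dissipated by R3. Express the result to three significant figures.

Series current I = V_DC/ΣR = 7.32/89.36 = 0.08192 mA.
P = I²R = 0.006710 × 53.4 = 0.3583 µW.

P ≈ 0.358 µW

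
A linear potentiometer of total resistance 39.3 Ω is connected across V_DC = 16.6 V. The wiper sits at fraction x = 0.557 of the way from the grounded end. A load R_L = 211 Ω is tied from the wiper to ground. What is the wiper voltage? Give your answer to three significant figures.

Lower segment x·R_p = 21.89 Ω; upper segment (1−x)·R_p = 17.41 Ω.
(x·R_p) ‖ R_L = 19.83 Ω.
V_out = 16.6 × 19.83/(17.41 + 19.83) = 8.840 V.

V_out ≈ 8.84 V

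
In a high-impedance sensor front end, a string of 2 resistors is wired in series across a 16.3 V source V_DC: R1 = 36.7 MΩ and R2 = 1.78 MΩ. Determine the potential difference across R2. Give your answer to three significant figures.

V ≈ 0.754 V

Total series resistance ΣR = 36.7 + 1.78 = 38.48 MΩ.
V = V_DC · R/ΣR = 16.3 × 0.04626 = 0.7540 V.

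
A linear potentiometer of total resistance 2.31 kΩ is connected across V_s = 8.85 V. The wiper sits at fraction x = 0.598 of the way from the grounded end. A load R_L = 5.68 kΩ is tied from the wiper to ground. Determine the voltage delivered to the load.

V_out ≈ 4.82 V

Split the track: R_lower = x·R_p = 1.381 kΩ, R_upper = (1−x)·R_p = 0.9286 kΩ.
R_L loads the lower segment: effective lower R = 1.111 kΩ.
Loaded-divider output: V_out = 8.85 × 0.5447 = 4.821 V.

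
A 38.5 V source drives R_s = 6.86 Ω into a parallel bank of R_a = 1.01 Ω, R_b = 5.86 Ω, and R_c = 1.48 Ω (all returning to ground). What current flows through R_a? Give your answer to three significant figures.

I ≈ 2.80 A

Equivalent of the parallel group: R_p = 0.5445 Ω.
V_A by voltage divider: V_A = 38.5 × 0.5445/(6.86 + 0.5445) = 2.831 V.
I(R_a) = V_A / R_a = 2.831/1.01 = 2.803 A.
(Equivalently: I_total = 5.200 A, then current-divider fraction G_k/ΣG = 0.5391.)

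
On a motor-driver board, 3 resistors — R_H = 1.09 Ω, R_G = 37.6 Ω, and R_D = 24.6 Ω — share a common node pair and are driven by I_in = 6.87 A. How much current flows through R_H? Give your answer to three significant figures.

Conductances: ΣG = 1/1.09 + 1/37.6 + 1/24.6 = 0.9847 (1/Ω).
By the current-divider rule, I = I_in · G_k/ΣG = 6.87 × 0.9317 = 6.401 A.

I ≈ 6.40 A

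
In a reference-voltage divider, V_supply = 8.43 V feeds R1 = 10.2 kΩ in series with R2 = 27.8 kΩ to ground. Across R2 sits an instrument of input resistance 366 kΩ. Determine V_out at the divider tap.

V_out ≈ 6.04 V

First combine the lower leg with the load: R2 ‖ R_L = 25.84 kΩ.
Then V_out = V_supply · R2'/(R1 + R2') = 8.43 × 25.84/36.04 = 6.044 V.
(Unloaded it would be 6.17 V; the load pulls it down.)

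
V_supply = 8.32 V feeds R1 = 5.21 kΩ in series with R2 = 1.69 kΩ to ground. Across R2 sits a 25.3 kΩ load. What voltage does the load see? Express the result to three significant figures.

R2 ‖ R_L = (1.69 × 25.3)/(1.69 + 25.3) = 1.584 kΩ.
Then V_out = V_supply · R2'/(R1 + R2') = 8.32 × 1.584/6.794 = 1.940 V.
(Unloaded it would be 2.04 V; the load pulls it down.)

V_out ≈ 1.94 V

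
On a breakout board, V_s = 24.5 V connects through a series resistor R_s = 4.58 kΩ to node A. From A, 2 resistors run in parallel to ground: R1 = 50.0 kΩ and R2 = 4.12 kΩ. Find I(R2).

Parallel bank: R_p = 1/(1/50.0 + 1/4.12) = 3.806 kΩ.
V_A by voltage divider: V_A = 24.5 × 3.806/(4.58 + 3.806) = 11.12 V.
Branch current I = V_A/R2 = 11.12/4.12 = 2.699 mA.

I ≈ 2.70 mA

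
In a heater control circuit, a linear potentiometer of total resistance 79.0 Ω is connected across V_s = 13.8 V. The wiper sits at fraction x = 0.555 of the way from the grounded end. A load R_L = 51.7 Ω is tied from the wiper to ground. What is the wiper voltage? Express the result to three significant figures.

Split the track: R_lower = x·R_p = 43.85 Ω, R_upper = (1−x)·R_p = 35.15 Ω.
Lower segment in parallel with the load: 43.85 ‖ 51.7 = 23.72 Ω.
Loaded-divider output: V_out = 13.8 × 0.4029 = 5.561 V.
(Unloaded: V_out = x·V_s = 7.66 V.)

V_out ≈ 5.56 V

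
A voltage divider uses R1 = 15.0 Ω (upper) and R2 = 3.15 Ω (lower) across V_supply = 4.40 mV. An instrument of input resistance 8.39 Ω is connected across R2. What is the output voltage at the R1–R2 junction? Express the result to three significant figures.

V_out ≈ 0.583 mV

First combine the lower leg with the load: R2 ‖ R_L = 2.290 Ω.
Now apply the divider: V_out = 4.40 × 0.1325 = 0.5828 mV.
(Unloaded it would be 0.764 mV; the load pulls it down.)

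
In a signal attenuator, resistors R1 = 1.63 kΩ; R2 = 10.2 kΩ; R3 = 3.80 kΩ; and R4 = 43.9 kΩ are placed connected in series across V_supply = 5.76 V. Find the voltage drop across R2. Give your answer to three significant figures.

V ≈ 0.987 V

ΣR = 1.63 + 10.2 + 3.80 + 43.9 = 59.53 kΩ.
Voltage divider: V = V_supply · (10.20 / 59.53) = 5.76 × 0.1713 = 0.9869 V.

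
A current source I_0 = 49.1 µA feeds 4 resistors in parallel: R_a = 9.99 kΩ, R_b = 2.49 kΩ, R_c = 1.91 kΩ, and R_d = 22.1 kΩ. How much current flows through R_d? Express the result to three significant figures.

ΣG = 1/9.99 + 1/2.49 + 1/1.91 + 1/22.1 = 1.071.
By the current-divider rule, I = I_0 · G_k/ΣG = 49.1 × 0.04227 = 2.075 µA.

I ≈ 2.08 µA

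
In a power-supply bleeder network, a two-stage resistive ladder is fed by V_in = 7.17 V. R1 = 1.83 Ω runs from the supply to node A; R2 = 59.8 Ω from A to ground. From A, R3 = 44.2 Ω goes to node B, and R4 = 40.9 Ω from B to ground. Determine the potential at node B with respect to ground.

The second stage (R3 + R4 = 85.10 Ω) loads node A in parallel with R2.
Effective lower resistance at A: R2 ‖ 85.10 = 35.12 Ω.
First divider: V_A = V_in · 35.12/(1.83 + 35.12) = 6.815 V.
V_B = V_A × 0.4806 = 3.275 V.

V_B ≈ 3.28 V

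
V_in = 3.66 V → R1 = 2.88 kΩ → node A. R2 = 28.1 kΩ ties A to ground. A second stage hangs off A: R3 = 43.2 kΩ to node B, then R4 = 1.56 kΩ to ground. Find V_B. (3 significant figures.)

Looking into the second stage from A: R3 + R4 = 44.76 kΩ appears in parallel with R2.
R2 ‖ (R3+R4) = 17.26 kΩ.
V_A = 3.66 × 17.26/(2.88 + 17.26) = 3.137 V.
Then the unloaded second divider: V_B = V_A × R4/(R3+R4) = 3.137 × 0.03485 = 0.1093 V.

V_B ≈ 0.109 V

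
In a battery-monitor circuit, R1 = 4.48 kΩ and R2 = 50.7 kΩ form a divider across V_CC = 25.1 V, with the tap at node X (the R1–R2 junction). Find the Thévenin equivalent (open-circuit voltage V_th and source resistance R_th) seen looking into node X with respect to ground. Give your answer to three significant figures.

Open-circuit (no load on X): V_th = V_CC · R2/(R1 + R2) = 25.1 × 50.7/(4.480 + 50.7) = 23.06 V.
Looking into X with the source shorted: R_th = R1·R2/(R1+R2) = 4.480 × 50.7/55.18 = 4.116 kΩ.

V_th ≈ 23.1 V, R_th ≈ 4.12 kΩ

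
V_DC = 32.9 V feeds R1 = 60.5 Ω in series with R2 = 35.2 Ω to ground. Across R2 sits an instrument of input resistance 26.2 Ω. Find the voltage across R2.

V_out ≈ 6.54 V

R2 ‖ R_L = (35.2 × 26.2)/(35.2 + 26.2) = 15.02 Ω.
Now apply the divider: V_out = 32.9 × 0.1989 = 6.543 V.
(Unloaded it would be 12.1 V; the load pulls it down.)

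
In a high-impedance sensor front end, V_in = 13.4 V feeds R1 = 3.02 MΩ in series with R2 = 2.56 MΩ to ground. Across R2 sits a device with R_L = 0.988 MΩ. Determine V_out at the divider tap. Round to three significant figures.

V_out ≈ 2.56 V

The load sits in parallel with R2, giving an effective lower resistance R2' = R2·R_L/(R2+R_L) = 0.7129 MΩ.
Now apply the divider: V_out = 13.4 × 0.1910 = 2.559 V.
(Unloaded it would be 6.15 V; the load pulls it down.)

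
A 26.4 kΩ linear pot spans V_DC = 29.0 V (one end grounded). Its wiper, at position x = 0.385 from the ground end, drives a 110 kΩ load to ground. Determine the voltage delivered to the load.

The pot divides into 16.24 kΩ above the wiper and 10.16 kΩ below.
R_L loads the lower segment: effective lower R = 9.304 kΩ.
Then V_out = V_DC · 9.304/(16.24 + 9.304) = 10.56 V.
(Unloaded: V_out = x·V_DC = 11.2 V.)

V_out ≈ 10.6 V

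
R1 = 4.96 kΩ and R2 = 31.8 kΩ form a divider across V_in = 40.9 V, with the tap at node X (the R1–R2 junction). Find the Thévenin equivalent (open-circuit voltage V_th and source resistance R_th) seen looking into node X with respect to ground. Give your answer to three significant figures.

V_th is the unloaded tap voltage: V_in · R2/(R1+R2) = 40.9 × 0.8651 = 35.38 V.
Zeroing V_in shorts the top of R1 to ground, so R_th = R1 ‖ R2 = 4.291 kΩ.

V_th ≈ 35.4 V, R_th ≈ 4.29 kΩ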